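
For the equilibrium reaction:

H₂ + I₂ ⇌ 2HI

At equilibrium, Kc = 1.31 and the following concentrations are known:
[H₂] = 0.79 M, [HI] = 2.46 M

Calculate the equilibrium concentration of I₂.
[I₂] = 5.8475 M

Kc = ([HI]^2) / ([H₂] × [I₂]) = 1.31
[I₂]^1 = (product terms)/(Kc · other reactant terms) = 6.0516 / (1.31 · 0.79) = 5.8475
[I₂] = 5.8475 M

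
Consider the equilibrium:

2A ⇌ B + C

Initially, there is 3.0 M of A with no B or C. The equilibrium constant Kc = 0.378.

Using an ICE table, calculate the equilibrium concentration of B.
[B] = 0.827 M

ICE: [A] = 3.0 − 2x, [B] = [C] = x.
Kc = x²/(3.0 − 2x)² = 0.378 ⇒ √Kc = x/(3.0 − 2x).
x = √0.378·3.0/(1 + 2√0.378) = 0.61482·3.0/2.2296 = 0.82724.
[B] = x = 0.827 M.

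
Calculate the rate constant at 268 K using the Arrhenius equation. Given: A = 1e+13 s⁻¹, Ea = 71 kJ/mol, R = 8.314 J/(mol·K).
1.45e-01 s⁻¹

k = A·exp(-Ea/(R·T)) = 1e+13·exp(-71000/(8.314·268)) = 1e+13·exp(-31.8650) = 1e+13·1.4495e-14 = 1.45e-01 s⁻¹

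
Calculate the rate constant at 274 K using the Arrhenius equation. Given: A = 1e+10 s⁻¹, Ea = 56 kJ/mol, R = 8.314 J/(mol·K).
2.11e-01 s⁻¹

k = A·exp(-Ea/(R·T)) = 1e+10·exp(-56000/(8.314·274)) = 1e+10·exp(-24.5826) = 1e+10·2.1082e-11 = 2.11e-01 s⁻¹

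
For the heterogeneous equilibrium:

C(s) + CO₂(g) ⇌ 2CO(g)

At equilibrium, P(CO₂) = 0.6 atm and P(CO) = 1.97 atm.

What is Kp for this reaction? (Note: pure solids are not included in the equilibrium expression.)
K_p = 6.468

Solid C is excluded.
Kp = P(CO)²/P(CO₂) = (1.97)²/0.6 = 3.881/0.6 = 6.468.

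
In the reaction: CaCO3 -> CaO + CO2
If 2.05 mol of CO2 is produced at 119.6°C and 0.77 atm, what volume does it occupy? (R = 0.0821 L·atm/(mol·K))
T = 119.6°C + 273.15 = 392.75 K
V = nRT/P = (2.05 × 0.0821 × 392.75) / 0.77
V = 85.85 L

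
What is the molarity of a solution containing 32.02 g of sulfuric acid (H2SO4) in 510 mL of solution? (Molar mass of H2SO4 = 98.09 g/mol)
Moles of H2SO4 = 32.02 g ÷ 98.09 g/mol = 0.326435 mol
Volume = 510 mL = 0.51 L
Molarity = 0.326435 mol ÷ 0.51 L = 0.6401 M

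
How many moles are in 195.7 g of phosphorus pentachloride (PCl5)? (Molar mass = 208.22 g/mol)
Moles = 195.7 g ÷ 208.22 g/mol = 0.9399 mol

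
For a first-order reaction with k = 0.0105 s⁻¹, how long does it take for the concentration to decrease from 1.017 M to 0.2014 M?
154.22 s

From ln[A] = ln[A]₀ - k·t: t = ln([A]₀/[A])/k = ln(1.017/0.2014)/0.0105 = ln(5.0497)/0.0105 = 1.6193/0.0105 = 154.22 s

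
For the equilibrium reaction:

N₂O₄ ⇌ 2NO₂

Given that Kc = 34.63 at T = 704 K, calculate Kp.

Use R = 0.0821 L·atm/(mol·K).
K_p = 2.00e+03

Δn = (moles gaseous products) − (moles gaseous reactants) = 1
T = 704 K; RT = 0.0821 × 704 = 57.7984
Kp = Kc·(RT)^Δn = 34.63 × (57.7984)^1 = 34.63 × 57.7984 = 2.00e+03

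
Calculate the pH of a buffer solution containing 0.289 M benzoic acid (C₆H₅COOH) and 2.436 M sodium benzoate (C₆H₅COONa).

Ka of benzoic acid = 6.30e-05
pH = 5.13

pKa = -log(6.30e-05) = 4.20. pH = pKa + log([A⁻]/[HA]) = 4.20 + log(2.436/0.289)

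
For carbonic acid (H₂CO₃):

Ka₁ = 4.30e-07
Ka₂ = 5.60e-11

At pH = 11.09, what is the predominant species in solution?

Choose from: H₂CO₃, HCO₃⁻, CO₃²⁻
CO₃²⁻

pKa1 = 6.37, pKa2 = 10.25. Each pKa is the crossover between adjacent species; pH = 11.09 lies in the region where CO₃²⁻ predominates.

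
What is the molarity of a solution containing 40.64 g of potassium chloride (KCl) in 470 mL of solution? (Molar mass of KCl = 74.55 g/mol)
Moles of KCl = 40.64 g ÷ 74.55 g/mol = 0.545137 mol
Volume = 470 mL = 0.47 L
Molarity = 0.545137 mol ÷ 0.47 L = 1.16 M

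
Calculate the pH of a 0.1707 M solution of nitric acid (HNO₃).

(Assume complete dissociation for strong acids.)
pH = 0.77

[H⁺] = 0.1707 M for strong acid. pH = -log[H⁺] = -log(0.1707)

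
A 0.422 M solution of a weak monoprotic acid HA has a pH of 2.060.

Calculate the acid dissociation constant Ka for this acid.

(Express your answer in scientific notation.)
K_a = 1.84e-04

[H⁺] = 10^(−pH) = 10^(−2.060) = 8.710e-03 M. For HA ⇌ H⁺ + A⁻, Ka = x²/(C − x) = (8.710e-03)²/(0.422 − 8.710e-03) = 1.84e-04.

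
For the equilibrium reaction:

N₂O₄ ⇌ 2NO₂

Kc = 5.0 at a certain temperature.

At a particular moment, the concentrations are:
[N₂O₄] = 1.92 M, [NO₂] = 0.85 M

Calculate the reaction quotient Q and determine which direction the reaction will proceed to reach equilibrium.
Q = 0.376, Q < K, reaction proceeds forward (toward products)

Q = ([NO₂]^2) / ([N₂O₄])
  = ((0.85)^2) / ((1.92)) = 0.7225/1.92 = 0.3763
Since Q = 0.3763 < Kc = 5.0, the reaction proceeds forward (toward products) to reach equilibrium.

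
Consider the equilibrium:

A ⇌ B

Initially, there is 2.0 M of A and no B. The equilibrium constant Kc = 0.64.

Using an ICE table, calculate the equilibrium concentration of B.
[B] = 0.780 M

ICE: [A] = 2.0 − x, [B] = x.
Kc = x/(2.0 − x) = 0.64 ⇒ x = 0.64·2.0/(1 + 0.64) = 1.28/1.64 = 0.7805.
[B] = x = 0.780 M.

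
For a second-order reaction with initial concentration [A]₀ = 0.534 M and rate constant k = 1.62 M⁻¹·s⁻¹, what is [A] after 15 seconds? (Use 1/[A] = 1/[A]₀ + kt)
0.0382 M

1/[A] = 1/[A]₀ + k·t = 1/0.534 + (1.62)·(15) = 1.8727 + 24.3000 = 26.1727
[A] = 1/26.1727 = 0.0382 M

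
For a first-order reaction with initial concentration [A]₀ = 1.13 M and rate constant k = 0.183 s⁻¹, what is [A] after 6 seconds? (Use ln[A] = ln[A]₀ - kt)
0.3769 M

ln[A] = ln[A]₀ - k·t = ln(1.13) - (0.183)·(6) = 0.1222 - 1.0980 = -0.9758
[A] = e^(-0.9758) = 0.3769 M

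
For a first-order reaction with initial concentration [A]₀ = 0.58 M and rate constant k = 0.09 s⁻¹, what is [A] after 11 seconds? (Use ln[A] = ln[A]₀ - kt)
0.2155 M

ln[A] = ln[A]₀ - k·t = ln(0.58) - (0.09)·(11) = -0.5447 - 0.9900 = -1.5347
[A] = e^(-1.5347) = 0.2155 M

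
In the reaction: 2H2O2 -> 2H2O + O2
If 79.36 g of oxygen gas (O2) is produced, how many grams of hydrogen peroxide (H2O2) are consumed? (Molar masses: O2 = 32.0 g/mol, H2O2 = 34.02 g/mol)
Moles of O2 = 79.36 g ÷ 32.0 g/mol = 2.48 mol
Mole ratio: 2 mol H2O2 / 1 mol O2
Moles of H2O2 = 2.48 × (2/1) = 4.96 mol
Mass of H2O2 = 4.96 mol × 34.02 g/mol = 168.7 g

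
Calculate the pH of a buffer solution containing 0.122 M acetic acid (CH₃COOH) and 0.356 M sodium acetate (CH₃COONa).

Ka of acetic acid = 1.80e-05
pH = 5.21

pKa = -log(1.80e-05) = 4.74. pH = pKa + log([A⁻]/[HA]) = 4.74 + log(0.356/0.122)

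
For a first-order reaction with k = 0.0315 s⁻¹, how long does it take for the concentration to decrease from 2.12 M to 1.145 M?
19.56 s

From ln[A] = ln[A]₀ - k·t: t = ln([A]₀/[A])/k = ln(2.12/1.145)/0.0315 = ln(1.8515)/0.0315 = 0.6160/0.0315 = 19.56 s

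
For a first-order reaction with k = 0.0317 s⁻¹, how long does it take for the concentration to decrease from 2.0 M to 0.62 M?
36.95 s

From ln[A] = ln[A]₀ - k·t: t = ln([A]₀/[A])/k = ln(2.0/0.62)/0.0317 = ln(3.2258)/0.0317 = 1.1712/0.0317 = 36.95 s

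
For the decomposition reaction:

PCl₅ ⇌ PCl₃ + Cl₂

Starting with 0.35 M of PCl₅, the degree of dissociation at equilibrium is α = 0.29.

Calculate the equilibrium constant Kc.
K_c = 0.0415

x = α·[A]₀ = 0.29 × 0.35 = 0.1015 M dissociated.
At eq: [PCl₅] = 0.35 − 0.1015 = 0.2485 M; [PCl₃] = [Cl₂] = x = 0.1015 M.
Kc = [PCl₃][Cl₂]/[PCl₅] = (0.1015)²/0.2485 = 0.04146.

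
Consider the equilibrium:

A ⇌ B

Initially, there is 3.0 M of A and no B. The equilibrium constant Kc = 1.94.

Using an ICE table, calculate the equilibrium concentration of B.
[B] = 1.980 M

ICE: [A] = 3.0 − x, [B] = x.
Kc = x/(3.0 − x) = 1.94 ⇒ x = 1.94·3.0/(1 + 1.94) = 5.82/2.94 = 1.98.
[B] = x = 1.980 M.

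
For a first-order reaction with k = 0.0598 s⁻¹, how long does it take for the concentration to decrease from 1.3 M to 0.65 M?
11.59 s

From ln[A] = ln[A]₀ - k·t: t = ln([A]₀/[A])/k = ln(1.3/0.65)/0.0598 = ln(2.0000)/0.0598 = 0.6931/0.0598 = 11.59 s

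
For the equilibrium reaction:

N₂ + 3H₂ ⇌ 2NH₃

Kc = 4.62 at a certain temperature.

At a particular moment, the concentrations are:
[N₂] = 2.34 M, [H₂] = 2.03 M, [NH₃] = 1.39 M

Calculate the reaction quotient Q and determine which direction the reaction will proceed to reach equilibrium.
Q = 0.099, Q < K, reaction proceeds forward (toward products)

Q = ([NH₃]^2) / ([N₂] × [H₂]^3)
  = ((1.39)^2) / ((2.34)·(2.03)^3) = 1.9321/19.575 = 0.0987
Since Q = 0.0987 < Kc = 4.62, the reaction proceeds forward (toward products) to reach equilibrium.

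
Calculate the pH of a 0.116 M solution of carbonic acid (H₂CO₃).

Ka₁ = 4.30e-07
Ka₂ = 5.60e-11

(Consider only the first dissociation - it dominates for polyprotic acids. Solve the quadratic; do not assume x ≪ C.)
pH = 3.65

x² + Ka₁·x − Ka₁·C = 0 with Ka₁ = 4.30e-07, C = 0.116.
x = (−Ka₁ + √(Ka₁² + 4·Ka₁·C))/2 = 2.2312e-04 M, so pH = 3.65.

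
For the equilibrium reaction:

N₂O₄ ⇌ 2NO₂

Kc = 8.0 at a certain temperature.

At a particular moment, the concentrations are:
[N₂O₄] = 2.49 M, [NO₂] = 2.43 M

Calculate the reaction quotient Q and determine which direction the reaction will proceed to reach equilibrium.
Q = 2.371, Q < K, reaction proceeds forward (toward products)

Q = ([NO₂]^2) / ([N₂O₄])
  = ((2.43)^2) / ((2.49)) = 5.9049/2.49 = 2.371
Since Q = 2.371 < Kc = 8.0, the reaction proceeds forward (toward products) to reach equilibrium.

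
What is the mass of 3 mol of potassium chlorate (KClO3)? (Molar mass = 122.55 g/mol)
Mass = 3 mol × 122.55 g/mol = 367.6 g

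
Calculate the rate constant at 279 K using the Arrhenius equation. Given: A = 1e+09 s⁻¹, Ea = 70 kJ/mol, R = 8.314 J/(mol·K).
7.84e-05 s⁻¹

k = A·exp(-Ea/(R·T)) = 1e+09·exp(-70000/(8.314·279)) = 1e+09·exp(-30.1775) = 1e+09·7.8354e-14 = 7.84e-05 s⁻¹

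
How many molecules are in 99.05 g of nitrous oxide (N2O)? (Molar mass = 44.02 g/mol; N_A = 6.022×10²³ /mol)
Moles = 99.05 g ÷ 44.02 g/mol = 2.25011 mol
Molecules = 2.25011 mol × 6.022×10²³ /mol = 1.355e+24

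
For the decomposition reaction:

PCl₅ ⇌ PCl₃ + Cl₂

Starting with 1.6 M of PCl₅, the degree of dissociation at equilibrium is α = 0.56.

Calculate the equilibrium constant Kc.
K_c = 1.1404

x = α·[A]₀ = 0.56 × 1.6 = 0.896 M dissociated.
At eq: [PCl₅] = 1.6 − 0.896 = 0.704 M; [PCl₃] = [Cl₂] = x = 0.896 M.
Kc = [PCl₃][Cl₂]/[PCl₅] = (0.896)²/0.704 = 1.14.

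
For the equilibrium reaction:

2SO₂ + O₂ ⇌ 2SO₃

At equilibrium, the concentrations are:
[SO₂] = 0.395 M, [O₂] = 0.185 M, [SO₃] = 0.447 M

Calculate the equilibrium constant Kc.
K_c = 6.9223

Kc = ([SO₃]^2) / ([SO₂]^2 × [O₂])
   = ((0.447)^2) / ((0.395)^2·(0.185))
   = 0.19981 / 0.028865 = 6.9223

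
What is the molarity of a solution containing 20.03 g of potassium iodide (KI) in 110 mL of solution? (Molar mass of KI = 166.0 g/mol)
Moles of KI = 20.03 g ÷ 166.0 g/mol = 0.120663 mol
Volume = 110 mL = 0.11 L
Molarity = 0.120663 mol ÷ 0.11 L = 1.097 M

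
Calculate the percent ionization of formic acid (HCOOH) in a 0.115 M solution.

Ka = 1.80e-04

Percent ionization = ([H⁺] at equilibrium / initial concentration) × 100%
Percent ionization = 3.88%

Let x = [H⁺]. Ka = x²/(C - x) ⇒ x² + (1.80e-04)x - (1.80e-04)(0.115) = 0. x = 4.4606e-03. Percent = (4.4606e-03/0.115) × 100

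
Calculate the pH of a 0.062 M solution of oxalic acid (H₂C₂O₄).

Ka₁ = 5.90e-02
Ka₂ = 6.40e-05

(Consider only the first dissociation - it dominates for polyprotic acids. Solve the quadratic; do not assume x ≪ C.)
pH = 1.42

x² + Ka₁·x − Ka₁·C = 0 with Ka₁ = 5.90e-02, C = 0.062.
x = (−Ka₁ + √(Ka₁² + 4·Ka₁·C))/2 = 3.7792e-02 M, so pH = 1.42.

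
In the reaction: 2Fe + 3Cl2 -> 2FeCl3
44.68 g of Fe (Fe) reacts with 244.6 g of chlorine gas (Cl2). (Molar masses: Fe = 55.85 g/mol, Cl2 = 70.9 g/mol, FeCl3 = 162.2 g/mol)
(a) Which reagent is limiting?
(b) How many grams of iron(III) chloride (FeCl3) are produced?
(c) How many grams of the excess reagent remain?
(a) Fe, (b) 129.8 g, (c) 159.5 g

Moles of Fe = 44.68 g ÷ 55.85 g/mol = 0.8 mol
Moles of Cl2 = 244.6 g ÷ 70.9 g/mol = 3.44993 mol
Moles ÷ coefficient: Fe: 0.8/2 = 0.4, Cl2: 3.44993/3 = 1.15
(a) Fe has the smaller value, so Fe is the limiting reagent.
(b) Moles of FeCl3 = 0.8 mol Fe × (2/2) = 0.8 mol; mass = 0.8 mol × 162.2 g/mol = 129.8 g
(c) Cl2 consumed = 0.8 × (3/2) = 1.2 mol; remaining = 3.44993 − 1.2 = 2.24993 mol; mass = 2.24993 mol × 70.9 g/mol = 159.5 g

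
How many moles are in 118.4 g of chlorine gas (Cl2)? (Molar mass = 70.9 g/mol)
Moles = 118.4 g ÷ 70.9 g/mol = 1.67 mol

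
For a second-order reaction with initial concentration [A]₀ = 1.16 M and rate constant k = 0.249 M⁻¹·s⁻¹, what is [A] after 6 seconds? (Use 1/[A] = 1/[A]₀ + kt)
0.4244 M

1/[A] = 1/[A]₀ + k·t = 1/1.16 + (0.249)·(6) = 0.8621 + 1.4940 = 2.3561
[A] = 1/2.3561 = 0.4244 M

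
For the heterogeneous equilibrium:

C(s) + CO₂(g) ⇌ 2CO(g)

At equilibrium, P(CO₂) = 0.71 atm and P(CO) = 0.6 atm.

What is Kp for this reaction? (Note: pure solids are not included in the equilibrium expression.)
K_p = 0.507

Solid C is excluded.
Kp = P(CO)²/P(CO₂) = (0.6)²/0.71 = 0.36/0.71 = 0.507.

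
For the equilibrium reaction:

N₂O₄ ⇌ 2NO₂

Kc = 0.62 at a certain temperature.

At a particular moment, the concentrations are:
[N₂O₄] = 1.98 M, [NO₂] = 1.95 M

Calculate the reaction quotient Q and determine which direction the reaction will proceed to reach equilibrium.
Q = 1.920, Q > K, reaction proceeds reverse (toward reactants)

Q = ([NO₂]^2) / ([N₂O₄])
  = ((1.95)^2) / ((1.98)) = 3.8025/1.98 = 1.92
Since Q = 1.92 > Kc = 0.62, the reaction proceeds reverse (toward reactants) to reach equilibrium.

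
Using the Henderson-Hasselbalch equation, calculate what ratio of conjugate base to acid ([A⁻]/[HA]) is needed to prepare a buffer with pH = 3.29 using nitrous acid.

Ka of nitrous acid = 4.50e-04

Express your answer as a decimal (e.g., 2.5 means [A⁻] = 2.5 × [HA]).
[A⁻]/[HA] = 0.877

pKa = −log(4.50e-04) = 3.3468. pH = pKa + log([A⁻]/[HA]). 3.29 = 3.3468 + log(ratio). log(ratio) = 3.29 − 3.3468 = -0.0568. ratio = 10^(-0.0568) = 0.877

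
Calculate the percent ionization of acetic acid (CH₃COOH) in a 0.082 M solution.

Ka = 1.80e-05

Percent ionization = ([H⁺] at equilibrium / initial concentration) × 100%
Percent ionization = 1.47%

Let x = [H⁺]. Ka = x²/(C - x) ⇒ x² + (1.80e-05)x - (1.80e-05)(0.082) = 0. x = 1.2059e-03. Percent = (1.2059e-03/0.082) × 100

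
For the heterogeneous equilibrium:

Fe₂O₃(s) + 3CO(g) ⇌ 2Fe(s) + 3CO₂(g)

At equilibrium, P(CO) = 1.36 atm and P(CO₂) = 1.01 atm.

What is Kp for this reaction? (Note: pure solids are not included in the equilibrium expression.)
K_p = 0.410

Solids (Fe₂O₃, Fe) are excluded.
Kp = P(CO₂)³/P(CO)³ = (1.01)³/(1.36)³ = 1.03/2.515 = 0.410.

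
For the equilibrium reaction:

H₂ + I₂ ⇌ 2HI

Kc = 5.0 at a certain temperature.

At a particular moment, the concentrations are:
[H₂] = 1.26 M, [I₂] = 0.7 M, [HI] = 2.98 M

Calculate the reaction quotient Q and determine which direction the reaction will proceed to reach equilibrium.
Q = 10.068, Q > K, reaction proceeds reverse (toward reactants)

Q = ([HI]^2) / ([H₂] × [I₂])
  = ((2.98)^2) / ((1.26)·(0.7)) = 8.8804/0.882 = 10.07
Since Q = 10.07 > Kc = 5.0, the reaction proceeds reverse (toward reactants) to reach equilibrium.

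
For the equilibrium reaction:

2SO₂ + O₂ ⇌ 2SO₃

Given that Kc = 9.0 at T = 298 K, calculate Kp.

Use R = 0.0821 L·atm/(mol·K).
K_p = 0.3679

Δn = (moles gaseous products) − (moles gaseous reactants) = -1
T = 298 K; RT = 0.0821 × 298 = 24.4658
Kp = Kc·(RT)^Δn = 9.0 × (24.4658)^-1 = 9.0 × 0.0408734 = 0.3679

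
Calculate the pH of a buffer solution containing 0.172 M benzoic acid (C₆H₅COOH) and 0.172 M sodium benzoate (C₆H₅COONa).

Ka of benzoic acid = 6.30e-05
pH = 4.20

pKa = -log(6.30e-05) = 4.20. pH = pKa + log([A⁻]/[HA]) = 4.20 + log(0.172/0.172)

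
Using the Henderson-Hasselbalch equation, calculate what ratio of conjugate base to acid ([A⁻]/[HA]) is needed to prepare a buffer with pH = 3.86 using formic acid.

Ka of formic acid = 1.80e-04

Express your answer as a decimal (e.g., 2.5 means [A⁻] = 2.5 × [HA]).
[A⁻]/[HA] = 1.304

pKa = −log(1.80e-04) = 3.7447. pH = pKa + log([A⁻]/[HA]). 3.86 = 3.7447 + log(ratio). log(ratio) = 3.86 − 3.7447 = 0.1153. ratio = 10^(0.1153) = 1.304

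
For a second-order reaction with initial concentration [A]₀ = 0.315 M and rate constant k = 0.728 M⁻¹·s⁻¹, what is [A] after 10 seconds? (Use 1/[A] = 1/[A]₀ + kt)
0.0957 M

1/[A] = 1/[A]₀ + k·t = 1/0.315 + (0.728)·(10) = 3.1746 + 7.2800 = 10.4546
[A] = 1/10.4546 = 0.0957 M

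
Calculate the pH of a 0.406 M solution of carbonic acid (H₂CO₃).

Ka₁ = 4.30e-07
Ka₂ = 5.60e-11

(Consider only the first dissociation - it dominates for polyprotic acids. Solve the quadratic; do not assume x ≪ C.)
pH = 3.38

x² + Ka₁·x − Ka₁·C = 0 with Ka₁ = 4.30e-07, C = 0.406.
x = (−Ka₁ + √(Ka₁² + 4·Ka₁·C))/2 = 4.1761e-04 M, so pH = 3.38.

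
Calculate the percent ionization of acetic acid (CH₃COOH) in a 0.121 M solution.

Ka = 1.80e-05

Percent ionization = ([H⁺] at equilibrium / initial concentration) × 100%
Percent ionization = 1.21%

Let x = [H⁺]. Ka = x²/(C - x) ⇒ x² + (1.80e-05)x - (1.80e-05)(0.121) = 0. x = 1.4668e-03. Percent = (1.4668e-03/0.121) × 100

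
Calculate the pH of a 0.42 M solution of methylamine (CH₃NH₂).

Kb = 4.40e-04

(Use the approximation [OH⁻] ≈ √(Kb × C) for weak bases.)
pH = 12.13

[OH⁻] = √(Kb × C) = √(4.40e-04 × 0.42) = 1.3594e-02. pOH = 1.87, pH = 14 - pOH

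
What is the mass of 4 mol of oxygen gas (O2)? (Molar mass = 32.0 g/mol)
Mass = 4 mol × 32.0 g/mol = 128 g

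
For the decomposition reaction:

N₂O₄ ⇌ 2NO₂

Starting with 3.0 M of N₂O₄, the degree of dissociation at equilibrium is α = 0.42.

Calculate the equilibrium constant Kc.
K_c = 3.6497

x = α·[A]₀ = 0.42 × 3.0 = 1.26 M dissociated.
At eq: [N₂O₄] = 3.0 − 1.26 = 1.74 M; [NO₂] = 2x = 2.52 M.
Kc = [NO₂]²/[N₂O₄] = (2.52)²/1.74 = 3.65.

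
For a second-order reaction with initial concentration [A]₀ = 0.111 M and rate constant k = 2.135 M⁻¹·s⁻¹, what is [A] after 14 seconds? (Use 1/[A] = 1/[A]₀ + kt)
0.0257 M

1/[A] = 1/[A]₀ + k·t = 1/0.111 + (2.135)·(14) = 9.0090 + 29.8900 = 38.8990
[A] = 1/38.8990 = 0.0257 M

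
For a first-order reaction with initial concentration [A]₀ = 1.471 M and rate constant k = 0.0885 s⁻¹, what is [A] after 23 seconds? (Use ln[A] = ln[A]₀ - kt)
0.1921 M

ln[A] = ln[A]₀ - k·t = ln(1.471) - (0.0885)·(23) = 0.3859 - 2.0355 = -1.6496
[A] = e^(-1.6496) = 0.1921 M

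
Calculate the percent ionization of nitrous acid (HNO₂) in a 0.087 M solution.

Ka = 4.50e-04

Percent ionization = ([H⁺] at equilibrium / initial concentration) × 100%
Percent ionization = 6.94%

Let x = [H⁺]. Ka = x²/(C - x) ⇒ x² + (4.50e-04)x - (4.50e-04)(0.087) = 0. x = 6.0360e-03. Percent = (6.0360e-03/0.087) × 100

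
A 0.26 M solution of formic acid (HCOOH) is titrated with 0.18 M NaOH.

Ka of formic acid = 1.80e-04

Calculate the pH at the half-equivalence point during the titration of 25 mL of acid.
pH = pKa = 3.74

At the half-equivalence point, [HA] = [A⁻], so by Henderson–Hasselbalch pH = pKa + log(1) = pKa.
pKa = −log(1.80e-04) = 3.74.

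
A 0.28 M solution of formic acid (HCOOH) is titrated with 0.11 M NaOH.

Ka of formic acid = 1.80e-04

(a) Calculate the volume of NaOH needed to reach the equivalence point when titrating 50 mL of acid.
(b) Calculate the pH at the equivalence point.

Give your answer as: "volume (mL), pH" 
V = 127.3 mL, pH = 8.32

(a) At equivalence: moles acid = moles base.
moles acid = 0.28 × 0.05 = 0.014 mol; V_NaOH = 0.014/0.11 = 0.1273 L = 127.3 mL.
(b) At equivalence, all acid → conjugate base A⁻ at [A⁻] = 0.014/0.1773 = 0.07897 M.
Kb = Kw/Ka = 1.0e-14/1.80e-04 = 5.556e-11; [OH⁻] = √(Kb·[A⁻]) = 2.095e-06; pOH = 5.68; pH = 14 − pOH = 8.32.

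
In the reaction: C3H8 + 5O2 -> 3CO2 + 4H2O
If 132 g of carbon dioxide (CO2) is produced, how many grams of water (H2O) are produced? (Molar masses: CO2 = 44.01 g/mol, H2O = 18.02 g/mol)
Moles of CO2 = 132 g ÷ 44.01 g/mol = 2.99932 mol
Mole ratio: 4 mol H2O / 3 mol CO2
Moles of H2O = 2.99932 × (4/3) = 3.99909 mol
Mass of H2O = 3.99909 mol × 18.02 g/mol = 72.06 g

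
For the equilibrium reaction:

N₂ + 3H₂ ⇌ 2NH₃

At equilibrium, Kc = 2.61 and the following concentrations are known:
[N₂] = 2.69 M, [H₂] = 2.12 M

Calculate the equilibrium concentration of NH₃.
[NH₃] = 8.1790 M

Kc = ([NH₃]^2) / ([N₂] × [H₂]^3) = 2.61
[NH₃]^2 = Kc · (reactant terms)/(other product terms) = 2.61 · 25.631 / 1 = 66.896
[NH₃] = (66.896)^(1/2) = 8.1790 M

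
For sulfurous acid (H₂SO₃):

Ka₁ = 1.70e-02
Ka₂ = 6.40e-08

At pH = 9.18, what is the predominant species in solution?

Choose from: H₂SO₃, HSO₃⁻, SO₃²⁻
SO₃²⁻

pKa1 = 1.77, pKa2 = 7.19. Each pKa is the crossover between adjacent species; pH = 9.18 lies in the region where SO₃²⁻ predominates.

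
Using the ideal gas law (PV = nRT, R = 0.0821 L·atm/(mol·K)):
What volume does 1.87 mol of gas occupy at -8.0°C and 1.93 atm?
T = -8.0°C + 273.15 = 265.15 K
V = nRT/P = (1.87 × 0.0821 × 265.15) / 1.93
V = 21.09 L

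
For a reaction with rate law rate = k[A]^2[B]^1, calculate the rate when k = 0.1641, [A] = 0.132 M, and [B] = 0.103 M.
0.0002945 M/s

rate = k·[A]^2·[B]^1 = 0.1641·(0.132)^2·(0.103)^1 = 0.1641·0.017424·0.103 = 0.0002945 M/s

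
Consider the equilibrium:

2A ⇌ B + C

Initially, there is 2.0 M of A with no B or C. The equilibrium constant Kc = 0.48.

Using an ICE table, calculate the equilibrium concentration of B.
[B] = 0.581 M

ICE: [A] = 2.0 − 2x, [B] = [C] = x.
Kc = x²/(2.0 − 2x)² = 0.48 ⇒ √Kc = x/(2.0 − 2x).
x = √0.48·2.0/(1 + 2√0.48) = 0.69282·2.0/2.3856 = 0.58083.
[B] = x = 0.581 M.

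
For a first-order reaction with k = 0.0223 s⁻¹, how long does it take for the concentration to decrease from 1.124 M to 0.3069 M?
58.21 s

From ln[A] = ln[A]₀ - k·t: t = ln([A]₀/[A])/k = ln(1.124/0.3069)/0.0223 = ln(3.6624)/0.0223 = 1.2981/0.0223 = 58.21 s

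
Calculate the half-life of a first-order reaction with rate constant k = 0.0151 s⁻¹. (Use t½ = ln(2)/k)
45.90 s

t½ = ln(2)/k = 0.6931/0.0151 = 45.90 s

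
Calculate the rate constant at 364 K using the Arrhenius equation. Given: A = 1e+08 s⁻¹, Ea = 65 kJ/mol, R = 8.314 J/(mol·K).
4.70e-02 s⁻¹

k = A·exp(-Ea/(R·T)) = 1e+08·exp(-65000/(8.314·364)) = 1e+08·exp(-21.4784) = 1e+08·4.6995e-10 = 4.70e-02 s⁻¹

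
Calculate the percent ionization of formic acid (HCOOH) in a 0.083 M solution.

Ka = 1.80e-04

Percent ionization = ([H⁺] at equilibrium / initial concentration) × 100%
Percent ionization = 4.55%

Let x = [H⁺]. Ka = x²/(C - x) ⇒ x² + (1.80e-04)x - (1.80e-04)(0.083) = 0. x = 3.7763e-03. Percent = (3.7763e-03/0.083) × 100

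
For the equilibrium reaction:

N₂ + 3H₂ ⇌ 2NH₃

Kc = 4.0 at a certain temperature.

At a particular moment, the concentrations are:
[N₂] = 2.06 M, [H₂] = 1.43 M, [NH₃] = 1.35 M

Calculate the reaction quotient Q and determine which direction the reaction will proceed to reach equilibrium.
Q = 0.303, Q < K, reaction proceeds forward (toward products)

Q = ([NH₃]^2) / ([N₂] × [H₂]^3)
  = ((1.35)^2) / ((2.06)·(1.43)^3) = 1.8225/6.0239 = 0.3025
Since Q = 0.3025 < Kc = 4.0, the reaction proceeds forward (toward products) to reach equilibrium.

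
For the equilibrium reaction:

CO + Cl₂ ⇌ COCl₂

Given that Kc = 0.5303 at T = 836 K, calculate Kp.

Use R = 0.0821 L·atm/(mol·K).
K_p = 0.0077

Δn = (moles gaseous products) − (moles gaseous reactants) = -1
T = 836 K; RT = 0.0821 × 836 = 68.6356
Kp = Kc·(RT)^Δn = 0.5303 × (68.6356)^-1 = 0.5303 × 0.0145697 = 0.0077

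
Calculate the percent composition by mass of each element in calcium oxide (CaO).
Ca: 71.47%, O: 28.53%

Molar mass of CaO = 56.08 g/mol
% Ca = (1 × 40.08) / 56.08 × 100% = 40.08 / 56.08 × 100% = 71.47%
% O = (1 × 16.0) / 56.08 × 100% = 16 / 56.08 × 100% = 28.53%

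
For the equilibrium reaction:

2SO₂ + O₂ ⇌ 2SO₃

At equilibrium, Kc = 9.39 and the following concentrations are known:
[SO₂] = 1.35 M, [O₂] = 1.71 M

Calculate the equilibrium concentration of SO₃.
[SO₃] = 5.4096 M

Kc = ([SO₃]^2) / ([SO₂]^2 × [O₂]) = 9.39
[SO₃]^2 = Kc · (reactant terms)/(other product terms) = 9.39 · 3.1165 / 1 = 29.264
[SO₃] = (29.264)^(1/2) = 5.4096 M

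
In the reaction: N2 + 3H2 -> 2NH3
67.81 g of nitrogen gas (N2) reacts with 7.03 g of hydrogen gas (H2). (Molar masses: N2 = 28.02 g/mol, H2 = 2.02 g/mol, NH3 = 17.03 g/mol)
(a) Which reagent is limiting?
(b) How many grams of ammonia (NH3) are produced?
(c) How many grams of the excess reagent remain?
(a) H2, (b) 39.51 g, (c) 35.3 g

Moles of N2 = 67.81 g ÷ 28.02 g/mol = 2.42006 mol
Moles of H2 = 7.03 g ÷ 2.02 g/mol = 3.4802 mol
Moles ÷ coefficient: N2: 2.42006/1 = 2.42, H2: 3.4802/3 = 1.16
(a) H2 has the smaller value, so H2 is the limiting reagent.
(b) Moles of NH3 = 3.4802 mol H2 × (2/3) = 2.32013 mol; mass = 2.32013 mol × 17.03 g/mol = 39.51 g
(c) N2 consumed = 3.4802 × (1/3) = 1.16007 mol; remaining = 2.42006 − 1.16007 = 1.25999 mol; mass = 1.25999 mol × 28.02 g/mol = 35.3 g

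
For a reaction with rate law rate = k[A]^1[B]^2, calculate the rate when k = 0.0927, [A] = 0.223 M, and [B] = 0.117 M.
0.000283 M/s

rate = k·[A]^1·[B]^2 = 0.0927·(0.223)^1·(0.117)^2 = 0.0927·0.223·0.013689 = 0.000283 M/s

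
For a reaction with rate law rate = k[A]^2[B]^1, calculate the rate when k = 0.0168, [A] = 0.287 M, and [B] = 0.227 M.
0.0003141 M/s

rate = k·[A]^2·[B]^1 = 0.0168·(0.287)^2·(0.227)^1 = 0.0168·0.082369·0.227 = 0.0003141 M/s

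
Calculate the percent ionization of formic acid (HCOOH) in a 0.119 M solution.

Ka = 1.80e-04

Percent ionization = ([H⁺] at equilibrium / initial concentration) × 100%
Percent ionization = 3.81%

Let x = [H⁺]. Ka = x²/(C - x) ⇒ x² + (1.80e-04)x - (1.80e-04)(0.119) = 0. x = 4.5390e-03. Percent = (4.5390e-03/0.119) × 100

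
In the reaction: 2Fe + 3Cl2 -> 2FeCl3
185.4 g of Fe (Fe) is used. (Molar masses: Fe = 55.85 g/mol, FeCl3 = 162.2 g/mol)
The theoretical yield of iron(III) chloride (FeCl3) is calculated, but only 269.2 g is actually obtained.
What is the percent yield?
Moles of Fe = 185.4 g ÷ 55.85 g/mol = 3.31961 mol
Mole ratio: 2 mol FeCl3 / 2 mol Fe
Moles of FeCl3 = 3.31961 × (2/2) = 3.31961 mol
Theoretical yield = 3.31961 mol × 162.2 g/mol = 538.44 g
Actual yield = 269.2 g
Percent yield = (269.2 / 538.44) × 100% = 50.0%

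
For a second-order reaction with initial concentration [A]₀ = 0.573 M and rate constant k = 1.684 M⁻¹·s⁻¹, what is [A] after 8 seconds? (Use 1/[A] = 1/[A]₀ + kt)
0.0657 M

1/[A] = 1/[A]₀ + k·t = 1/0.573 + (1.684)·(8) = 1.7452 + 13.4720 = 15.2172
[A] = 1/15.2172 = 0.0657 M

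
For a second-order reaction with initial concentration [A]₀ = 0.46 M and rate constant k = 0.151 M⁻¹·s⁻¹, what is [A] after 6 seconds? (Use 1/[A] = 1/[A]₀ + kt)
0.3247 M

1/[A] = 1/[A]₀ + k·t = 1/0.46 + (0.151)·(6) = 2.1739 + 0.9060 = 3.0799
[A] = 1/3.0799 = 0.3247 M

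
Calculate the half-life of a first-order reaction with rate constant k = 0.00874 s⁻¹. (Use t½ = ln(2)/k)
79.31 s

t½ = ln(2)/k = 0.6931/0.00874 = 79.31 s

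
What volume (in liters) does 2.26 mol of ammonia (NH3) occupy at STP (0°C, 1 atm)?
At STP, 1 mol of gas occupies 22.4 L
Volume = 2.26 mol × 22.4 L/mol = 50.62 L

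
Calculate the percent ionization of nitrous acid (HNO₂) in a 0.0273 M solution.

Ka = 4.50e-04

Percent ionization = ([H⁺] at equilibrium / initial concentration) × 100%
Percent ionization = 12%

Let x = [H⁺]. Ka = x²/(C - x) ⇒ x² + (4.50e-04)x - (4.50e-04)(0.0273) = 0. x = 3.2872e-03. Percent = (3.2872e-03/0.0273) × 100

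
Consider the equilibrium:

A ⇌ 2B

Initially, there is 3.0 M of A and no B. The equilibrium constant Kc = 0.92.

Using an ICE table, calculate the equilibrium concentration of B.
[B] = 1.447 M

ICE: [A] = 3.0 − x, [B] = 2x.
Kc = (2x)²/(3.0 − x) = 0.92 ⇒ 4x² + 0.92x − 2.76 = 0.
x = (−0.92 + √(0.92² + 4·4·2.76))/(2·4) = (−0.92 + √45.006)/8 = 0.72359.
[B] = 2x = 1.447 M.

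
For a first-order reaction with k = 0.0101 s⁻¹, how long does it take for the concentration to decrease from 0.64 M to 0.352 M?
59.19 s

From ln[A] = ln[A]₀ - k·t: t = ln([A]₀/[A])/k = ln(0.64/0.352)/0.0101 = ln(1.8182)/0.0101 = 0.5978/0.0101 = 59.19 s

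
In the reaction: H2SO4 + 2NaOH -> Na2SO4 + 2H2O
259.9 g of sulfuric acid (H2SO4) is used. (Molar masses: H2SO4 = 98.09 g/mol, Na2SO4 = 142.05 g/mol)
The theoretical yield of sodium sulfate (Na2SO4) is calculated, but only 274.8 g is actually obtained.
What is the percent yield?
Moles of H2SO4 = 259.9 g ÷ 98.09 g/mol = 2.64961 mol
Mole ratio: 1 mol Na2SO4 / 1 mol H2SO4
Moles of Na2SO4 = 2.64961 × (1/1) = 2.64961 mol
Theoretical yield = 2.64961 mol × 142.05 g/mol = 376.38 g
Actual yield = 274.8 g
Percent yield = (274.8 / 376.38) × 100% = 73.0%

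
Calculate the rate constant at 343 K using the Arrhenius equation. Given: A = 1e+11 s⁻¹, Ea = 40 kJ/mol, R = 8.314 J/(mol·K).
8.10e+04 s⁻¹

k = A·exp(-Ea/(R·T)) = 1e+11·exp(-40000/(8.314·343)) = 1e+11·exp(-14.0267) = 1e+11·8.0961e-07 = 8.10e+04 s⁻¹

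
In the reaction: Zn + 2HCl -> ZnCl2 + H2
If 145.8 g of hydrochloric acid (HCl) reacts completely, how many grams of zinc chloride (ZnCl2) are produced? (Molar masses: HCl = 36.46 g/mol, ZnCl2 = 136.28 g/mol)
Moles of HCl = 145.8 g ÷ 36.46 g/mol = 3.9989 mol
Mole ratio: 1 mol ZnCl2 / 2 mol HCl
Moles of ZnCl2 = 3.9989 × (1/2) = 1.99945 mol
Mass of ZnCl2 = 1.99945 mol × 136.28 g/mol = 272.5 g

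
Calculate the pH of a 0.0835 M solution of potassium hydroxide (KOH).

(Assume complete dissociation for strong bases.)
pH = 12.92

[OH⁻] = 0.0835 M for strong base. pOH = -log[OH⁻] = 1.08, pH = 14 - pOH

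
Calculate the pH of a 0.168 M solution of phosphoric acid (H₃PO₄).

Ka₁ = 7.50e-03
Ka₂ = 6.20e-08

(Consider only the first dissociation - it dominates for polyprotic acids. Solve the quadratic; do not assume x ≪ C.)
pH = 1.50

x² + Ka₁·x − Ka₁·C = 0 with Ka₁ = 7.50e-03, C = 0.168.
x = (−Ka₁ + √(Ka₁² + 4·Ka₁·C))/2 = 3.1944e-02 M, so pH = 1.50.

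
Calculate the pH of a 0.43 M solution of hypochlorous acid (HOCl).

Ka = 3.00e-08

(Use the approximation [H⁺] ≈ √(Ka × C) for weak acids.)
pH = 3.94

[H⁺] = √(Ka × C) = √(3.00e-08 × 0.43) = 1.1358e-04. pH = -log(1.1358e-04)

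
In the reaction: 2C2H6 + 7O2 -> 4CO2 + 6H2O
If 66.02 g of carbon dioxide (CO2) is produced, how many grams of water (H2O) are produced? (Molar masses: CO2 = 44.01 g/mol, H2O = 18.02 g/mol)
Moles of CO2 = 66.02 g ÷ 44.01 g/mol = 1.50011 mol
Mole ratio: 6 mol H2O / 4 mol CO2
Moles of H2O = 1.50011 × (6/4) = 2.25017 mol
Mass of H2O = 2.25017 mol × 18.02 g/mol = 40.55 g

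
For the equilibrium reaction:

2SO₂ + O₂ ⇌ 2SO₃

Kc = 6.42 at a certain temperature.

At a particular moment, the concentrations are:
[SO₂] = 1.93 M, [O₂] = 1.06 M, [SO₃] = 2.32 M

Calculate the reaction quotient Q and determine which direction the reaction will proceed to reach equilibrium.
Q = 1.363, Q < K, reaction proceeds forward (toward products)

Q = ([SO₃]^2) / ([SO₂]^2 × [O₂])
  = ((2.32)^2) / ((1.93)^2·(1.06)) = 5.3824/3.9484 = 1.363
Since Q = 1.363 < Kc = 6.42, the reaction proceeds forward (toward products) to reach equilibrium.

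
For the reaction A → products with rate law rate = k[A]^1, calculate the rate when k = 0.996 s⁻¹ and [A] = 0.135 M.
0.1345 M/s

rate = k·[A]^1 = 0.996·(0.135)^1 = 0.996·0.135 = 0.1345 M/s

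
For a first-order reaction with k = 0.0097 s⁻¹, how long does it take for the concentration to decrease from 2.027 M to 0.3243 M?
188.93 s

From ln[A] = ln[A]₀ - k·t: t = ln([A]₀/[A])/k = ln(2.027/0.3243)/0.0097 = ln(6.2504)/0.0097 = 1.8326/0.0097 = 188.93 s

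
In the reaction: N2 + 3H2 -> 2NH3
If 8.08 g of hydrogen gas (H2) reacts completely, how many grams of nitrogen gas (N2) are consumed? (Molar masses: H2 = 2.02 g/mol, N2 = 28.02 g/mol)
Moles of H2 = 8.08 g ÷ 2.02 g/mol = 4 mol
Mole ratio: 1 mol N2 / 3 mol H2
Moles of N2 = 4 × (1/3) = 1.33333 mol
Mass of N2 = 1.33333 mol × 28.02 g/mol = 37.36 g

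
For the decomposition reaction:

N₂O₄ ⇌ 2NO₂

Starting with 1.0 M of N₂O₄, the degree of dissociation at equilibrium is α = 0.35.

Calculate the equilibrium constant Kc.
K_c = 0.7538

x = α·[A]₀ = 0.35 × 1.0 = 0.35 M dissociated.
At eq: [N₂O₄] = 1.0 − 0.35 = 0.65 M; [NO₂] = 2x = 0.7 M.
Kc = [NO₂]²/[N₂O₄] = (0.7)²/0.65 = 0.7538.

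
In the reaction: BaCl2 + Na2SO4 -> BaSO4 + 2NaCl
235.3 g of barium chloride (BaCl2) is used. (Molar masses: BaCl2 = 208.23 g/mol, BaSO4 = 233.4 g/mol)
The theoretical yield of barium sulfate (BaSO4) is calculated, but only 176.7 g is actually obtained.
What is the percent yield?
Moles of BaCl2 = 235.3 g ÷ 208.23 g/mol = 1.13 mol
Mole ratio: 1 mol BaSO4 / 1 mol BaCl2
Moles of BaSO4 = 1.13 × (1/1) = 1.13 mol
Theoretical yield = 1.13 mol × 233.4 g/mol = 263.74 g
Actual yield = 176.7 g
Percent yield = (176.7 / 263.74) × 100% = 67.0%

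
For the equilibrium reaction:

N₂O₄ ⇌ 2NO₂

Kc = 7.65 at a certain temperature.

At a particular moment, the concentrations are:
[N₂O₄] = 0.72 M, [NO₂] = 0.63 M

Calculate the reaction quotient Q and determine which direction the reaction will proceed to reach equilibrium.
Q = 0.551, Q < K, reaction proceeds forward (toward products)

Q = ([NO₂]^2) / ([N₂O₄])
  = ((0.63)^2) / ((0.72)) = 0.3969/0.72 = 0.5513
Since Q = 0.5513 < Kc = 7.65, the reaction proceeds forward (toward products) to reach equilibrium.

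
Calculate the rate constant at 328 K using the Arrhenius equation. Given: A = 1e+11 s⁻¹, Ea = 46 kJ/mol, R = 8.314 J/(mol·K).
4.72e+03 s⁻¹

k = A·exp(-Ea/(R·T)) = 1e+11·exp(-46000/(8.314·328)) = 1e+11·exp(-16.8684) = 1e+11·4.7222e-08 = 4.72e+03 s⁻¹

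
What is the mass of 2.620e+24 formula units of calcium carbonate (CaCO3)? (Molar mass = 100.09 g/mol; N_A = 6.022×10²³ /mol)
Moles = 2.620e+24 ÷ 6.022×10²³ = 4.35071 mol
Mass = 4.35071 mol × 100.09 g/mol = 435.5 g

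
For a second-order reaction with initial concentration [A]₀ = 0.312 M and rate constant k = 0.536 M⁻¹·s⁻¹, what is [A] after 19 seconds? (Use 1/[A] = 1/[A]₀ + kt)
0.0747 M

1/[A] = 1/[A]₀ + k·t = 1/0.312 + (0.536)·(19) = 3.2051 + 10.1840 = 13.3891
[A] = 1/13.3891 = 0.0747 M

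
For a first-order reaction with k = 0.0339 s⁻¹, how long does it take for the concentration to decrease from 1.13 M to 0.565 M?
20.45 s

From ln[A] = ln[A]₀ - k·t: t = ln([A]₀/[A])/k = ln(1.13/0.565)/0.0339 = ln(2.0000)/0.0339 = 0.6931/0.0339 = 20.45 s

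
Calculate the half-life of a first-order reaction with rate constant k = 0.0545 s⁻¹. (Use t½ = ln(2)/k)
12.72 s

t½ = ln(2)/k = 0.6931/0.0545 = 12.72 s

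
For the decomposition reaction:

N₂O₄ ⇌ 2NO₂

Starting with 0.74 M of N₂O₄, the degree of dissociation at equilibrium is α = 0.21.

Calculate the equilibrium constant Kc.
K_c = 0.1652

x = α·[A]₀ = 0.21 × 0.74 = 0.1554 M dissociated.
At eq: [N₂O₄] = 0.74 − 0.1554 = 0.5846 M; [NO₂] = 2x = 0.3108 M.
Kc = [NO₂]²/[N₂O₄] = (0.3108)²/0.5846 = 0.1652.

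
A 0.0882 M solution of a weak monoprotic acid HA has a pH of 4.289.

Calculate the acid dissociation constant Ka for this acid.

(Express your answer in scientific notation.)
K_a = 3.00e-08

[H⁺] = 10^(−pH) = 10^(−4.289) = 5.140e-05 M. For HA ⇌ H⁺ + A⁻, Ka = x²/(C − x) = (5.140e-05)²/(0.0882 − 5.140e-05) = 3.00e-08.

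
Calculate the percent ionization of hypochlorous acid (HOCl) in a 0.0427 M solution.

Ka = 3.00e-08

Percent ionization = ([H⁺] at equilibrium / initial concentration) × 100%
Percent ionization = 0.0838%

Let x = [H⁺]. Ka = x²/(C - x) ⇒ x² + (3.00e-08)x - (3.00e-08)(0.0427) = 0. x = 3.5776e-05. Percent = (3.5776e-05/0.0427) × 100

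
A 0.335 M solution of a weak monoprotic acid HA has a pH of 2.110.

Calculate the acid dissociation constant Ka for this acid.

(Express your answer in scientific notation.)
K_a = 1.84e-04

[H⁺] = 10^(−pH) = 10^(−2.110) = 7.762e-03 M. For HA ⇌ H⁺ + A⁻, Ka = x²/(C − x) = (7.762e-03)²/(0.335 − 7.762e-03) = 1.84e-04.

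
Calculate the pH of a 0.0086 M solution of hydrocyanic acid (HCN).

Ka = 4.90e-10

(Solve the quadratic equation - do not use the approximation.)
pH = 5.69

x² + Ka×x - Ka×C = 0. Using quadratic formula: [H⁺] = 2.0526e-06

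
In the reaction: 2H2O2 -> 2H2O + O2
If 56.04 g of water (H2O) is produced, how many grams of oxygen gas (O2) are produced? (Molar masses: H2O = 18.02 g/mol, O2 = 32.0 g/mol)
Moles of H2O = 56.04 g ÷ 18.02 g/mol = 3.10988 mol
Mole ratio: 1 mol O2 / 2 mol H2O
Moles of O2 = 3.10988 × (1/2) = 1.55494 mol
Mass of O2 = 1.55494 mol × 32.0 g/mol = 49.76 g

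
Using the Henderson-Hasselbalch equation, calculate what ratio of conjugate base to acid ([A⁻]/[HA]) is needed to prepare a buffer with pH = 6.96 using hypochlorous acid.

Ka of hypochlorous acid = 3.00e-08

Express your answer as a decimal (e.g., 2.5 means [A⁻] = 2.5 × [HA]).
[A⁻]/[HA] = 0.274

pKa = −log(3.00e-08) = 7.5229. pH = pKa + log([A⁻]/[HA]). 6.96 = 7.5229 + log(ratio). log(ratio) = 6.96 − 7.5229 = -0.5629. ratio = 10^(-0.5629) = 0.274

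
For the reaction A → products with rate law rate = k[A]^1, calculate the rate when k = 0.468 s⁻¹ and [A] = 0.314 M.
0.147 M/s

rate = k·[A]^1 = 0.468·(0.314)^1 = 0.468·0.314 = 0.147 M/s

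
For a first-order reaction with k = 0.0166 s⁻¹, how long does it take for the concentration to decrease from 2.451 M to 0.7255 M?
73.34 s

From ln[A] = ln[A]₀ - k·t: t = ln([A]₀/[A])/k = ln(2.451/0.7255)/0.0166 = ln(3.3784)/0.0166 = 1.2174/0.0166 = 73.34 s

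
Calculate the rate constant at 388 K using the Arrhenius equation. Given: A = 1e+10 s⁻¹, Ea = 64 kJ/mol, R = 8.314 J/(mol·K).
2.42e+01 s⁻¹

k = A·exp(-Ea/(R·T)) = 1e+10·exp(-64000/(8.314·388)) = 1e+10·exp(-19.8398) = 1e+10·2.4192e-09 = 2.42e+01 s⁻¹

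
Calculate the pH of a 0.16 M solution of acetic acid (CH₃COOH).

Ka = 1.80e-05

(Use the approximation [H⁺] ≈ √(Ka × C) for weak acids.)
pH = 2.77

[H⁺] = √(Ka × C) = √(1.80e-05 × 0.16) = 1.6971e-03. pH = -log(1.6971e-03)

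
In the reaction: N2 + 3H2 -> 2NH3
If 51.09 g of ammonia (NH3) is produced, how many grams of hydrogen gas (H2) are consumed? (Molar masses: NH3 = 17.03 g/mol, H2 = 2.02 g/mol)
Moles of NH3 = 51.09 g ÷ 17.03 g/mol = 3 mol
Mole ratio: 3 mol H2 / 2 mol NH3
Moles of H2 = 3 × (3/2) = 4.5 mol
Mass of H2 = 4.5 mol × 2.02 g/mol = 9.09 g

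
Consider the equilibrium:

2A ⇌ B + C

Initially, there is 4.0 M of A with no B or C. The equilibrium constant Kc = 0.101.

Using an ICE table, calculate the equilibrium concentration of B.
[B] = 0.777 M

ICE: [A] = 4.0 − 2x, [B] = [C] = x.
Kc = x²/(4.0 − 2x)² = 0.101 ⇒ √Kc = x/(4.0 − 2x).
x = √0.101·4.0/(1 + 2√0.101) = 0.3178·4.0/1.6356 = 0.77721.
[B] = x = 0.777 M.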